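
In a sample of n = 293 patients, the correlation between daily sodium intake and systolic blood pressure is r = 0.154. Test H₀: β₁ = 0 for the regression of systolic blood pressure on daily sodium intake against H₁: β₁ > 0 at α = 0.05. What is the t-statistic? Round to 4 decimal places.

t = 2.6588

t = r·√(n − 2)/√(1 − r²) = 0.154·√291/√0.976284 = 2.6588.
df = n − 2 = 291.
One-sided p ≈ 0.0041, which is < 0.05, so reject H₀.
There is evidence of a linear association between daily sodium intake and systolic blood pressure.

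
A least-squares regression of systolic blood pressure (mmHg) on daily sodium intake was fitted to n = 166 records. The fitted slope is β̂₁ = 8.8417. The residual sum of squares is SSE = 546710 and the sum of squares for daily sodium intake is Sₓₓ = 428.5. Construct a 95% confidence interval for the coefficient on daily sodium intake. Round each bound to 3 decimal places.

(3.334, 14.349)

MSE = SSE/(n − 2) = 546710/164 = 3333.6.
SE(β̂₁) = √(MSE/Sₓₓ) = √(3333.6/428.5) = 2.78921.
df = n − 2 = 164.
t* = t_{0.025, 164} = 1.974535.
Margin = t* × SE = 1.974535 × 2.78921 = 5.50739.
CI: 8.8417 ± 5.50739 → (3.334, 14.349).
With 95% confidence, each one-unit increase in daily sodium intake is associated with a change of between 3.334 and 14.349 mmHg in systolic blood pressure.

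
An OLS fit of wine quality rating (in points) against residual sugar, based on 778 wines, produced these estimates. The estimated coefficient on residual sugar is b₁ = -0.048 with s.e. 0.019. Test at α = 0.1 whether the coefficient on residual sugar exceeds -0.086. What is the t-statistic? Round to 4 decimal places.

H₀: β₁ = -0.086 vs H₁: β₁ > -0.086.
t = (b₁ − β₁⁰)/SE = (-0.048 − (-0.086)) / 0.019 = 2.0000.
df = n − 2 = 778 − 2 = 776.
One-sided p ≈ 0.0229, which is < 0.1, so reject H₀.
There is evidence that the true slope on residual sugar exceeds -0.086 points per unit.

t = 2.0000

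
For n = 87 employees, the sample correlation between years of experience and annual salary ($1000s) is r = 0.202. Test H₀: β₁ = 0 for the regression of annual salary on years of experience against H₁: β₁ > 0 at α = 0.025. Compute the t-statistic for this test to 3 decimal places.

t = r·√(n − 2)/√(1 − r²) = 0.202·√85/√0.959196 = 1.902.
df = n − 2 = 85.
One-sided p ≈ 0.0303, which is ≥ 0.025, so fail to reject H₀.
The data do not give significant evidence of a linear association between years of experience and annual salary.

t = 1.902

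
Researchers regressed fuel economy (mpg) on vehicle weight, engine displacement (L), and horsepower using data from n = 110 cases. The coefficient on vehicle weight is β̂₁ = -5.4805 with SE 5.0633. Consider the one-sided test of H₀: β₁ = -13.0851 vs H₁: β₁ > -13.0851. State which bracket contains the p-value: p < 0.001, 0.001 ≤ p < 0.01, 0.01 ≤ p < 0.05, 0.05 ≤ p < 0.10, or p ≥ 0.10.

0.05 ≤ p < 0.10

t = (-5.4805 − (-13.0851)) / 5.0633 = 1.502.
df = n − k − 1 = 110 − 3 − 1 = 106.
One-sided p = P(T_{106} > t) ≈ 0.0680.
So 0.05 ≤ p < 0.10.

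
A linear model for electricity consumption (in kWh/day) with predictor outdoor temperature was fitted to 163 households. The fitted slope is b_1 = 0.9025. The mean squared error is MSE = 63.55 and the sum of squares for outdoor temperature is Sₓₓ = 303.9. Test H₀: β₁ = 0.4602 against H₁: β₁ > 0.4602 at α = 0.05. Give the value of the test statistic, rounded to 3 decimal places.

t = 0.967

SE(b_1) = √(MSE/Sₓₓ) = √(63.55/303.9) = 0.457291.
t = (0.9025 − 0.4602) / 0.457291 = 0.967.
df = n − 2 = 161.
One-sided p ≈ 0.1674, which is ≥ 0.05, so fail to reject H₀.
The data do not give significant evidence that the true slope on outdoor temperature exceeds 0.4602 kWh/day per unit.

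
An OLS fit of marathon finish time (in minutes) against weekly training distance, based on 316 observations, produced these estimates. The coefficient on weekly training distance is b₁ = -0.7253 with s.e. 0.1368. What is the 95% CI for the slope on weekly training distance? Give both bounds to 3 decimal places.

(-0.994, -0.456)

df = n − 2 = 316 − 2 = 314.
t* = t_{0.025, 314} = 1.967548.
Margin = t* × SE = 1.967548 × 0.1368 = 0.26916.
CI: -0.7253 ± 0.26916 → (-0.994, -0.456).
With 95% confidence, each one-unit increase in weekly training distance is associated with a change of between -0.994 and -0.456 minutes in marathon finish time.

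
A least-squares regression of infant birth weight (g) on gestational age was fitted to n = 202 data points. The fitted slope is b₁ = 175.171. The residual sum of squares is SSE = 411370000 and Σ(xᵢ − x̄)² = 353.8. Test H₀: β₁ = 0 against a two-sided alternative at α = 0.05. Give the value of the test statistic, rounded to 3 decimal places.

t = 2.297

MSE = SSE/(n − 2) = 411370000/200 = 2.05685e+06.
SE(b₁) = √(MSE/Sₓₓ) = √(2.05685e+06/353.8) = 76.2469.
t = 175.171 / 76.2469 = 2.297.
df = n − 2 = 200.
Two-sided p ≈ 0.0226, which is < 0.05, so reject H₀.
There is evidence that gestational age is associated with infant birth weight.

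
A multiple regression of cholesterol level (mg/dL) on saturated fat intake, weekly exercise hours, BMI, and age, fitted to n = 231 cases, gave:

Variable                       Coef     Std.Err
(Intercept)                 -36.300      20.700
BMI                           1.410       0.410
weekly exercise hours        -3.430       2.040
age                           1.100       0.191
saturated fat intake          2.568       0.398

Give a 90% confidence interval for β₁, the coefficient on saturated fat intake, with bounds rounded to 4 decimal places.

Read off: b = 2.568, SE = 0.398 for saturated fat intake.
df = n − k − 1 = 231 − 4 − 1 = 226.
t* = t_{0.05, 226} = 1.651624.
Margin = t* × SE = 1.651624 × 0.398 = 0.657346.
CI: 2.568 ± 0.657346 → (1.9107, 3.2253).

(1.9107, 3.2253)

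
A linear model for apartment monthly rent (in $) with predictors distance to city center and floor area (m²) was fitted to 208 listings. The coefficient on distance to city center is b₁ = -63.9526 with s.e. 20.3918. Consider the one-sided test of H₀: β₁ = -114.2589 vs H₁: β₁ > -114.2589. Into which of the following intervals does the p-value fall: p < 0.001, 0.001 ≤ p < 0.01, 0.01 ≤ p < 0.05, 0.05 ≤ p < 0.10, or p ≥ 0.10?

0.001 ≤ p < 0.01

t = (-63.9526 − (-114.2589)) / 20.3918 = 2.467.
df = n − k − 1 = 208 − 2 − 1 = 205.
One-sided p = P(T_{205} > t) ≈ 0.0072.
So 0.001 ≤ p < 0.01.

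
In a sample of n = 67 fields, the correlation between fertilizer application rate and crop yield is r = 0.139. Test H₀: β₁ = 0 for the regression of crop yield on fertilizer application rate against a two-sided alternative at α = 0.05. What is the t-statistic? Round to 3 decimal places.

t = 1.132

t = r·√(n − 2)/√(1 − r²) = 0.139·√65/√0.980679 = 1.132.
df = n − 2 = 65.
Two-sided p ≈ 0.2619, which is ≥ 0.05, so fail to reject H₀.
The data do not give significant evidence of a linear association between fertilizer application rate and crop yield.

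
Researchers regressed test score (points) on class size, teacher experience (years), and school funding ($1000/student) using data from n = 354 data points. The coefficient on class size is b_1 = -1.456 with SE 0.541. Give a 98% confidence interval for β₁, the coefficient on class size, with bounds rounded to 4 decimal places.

df = n − k − 1 = 354 − 3 − 1 = 350.
t* = t_{0.01, 350} = 2.337049.
Margin = t* × SE = 2.337049 × 0.541 = 1.264344.
CI: -1.456 ± 1.264344 → (-2.7203, -0.1917).
With 98% confidence, each one-unit increase in class size is associated with a change of between -2.7203 and -0.1917 points in test score, holding the other predictors fixed.

(-2.7203, -0.1917)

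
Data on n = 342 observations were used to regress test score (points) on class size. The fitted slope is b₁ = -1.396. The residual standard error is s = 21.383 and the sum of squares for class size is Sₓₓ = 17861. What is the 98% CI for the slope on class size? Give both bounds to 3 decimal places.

SE(b₁) = s/√Sₓₓ = 21.383/√17861 = 0.159998.
df = n − 2 = 340.
t* = t_{0.01, 340} = 2.337365.
Margin = t* × SE = 2.337365 × 0.159998 = 0.37397.
CI: -1.396 ± 0.37397 → (-1.770, -1.022).
With 98% confidence, each one-unit increase in class size is associated with a change of between -1.770 and -1.022 points in test score.

(-1.770, -1.022)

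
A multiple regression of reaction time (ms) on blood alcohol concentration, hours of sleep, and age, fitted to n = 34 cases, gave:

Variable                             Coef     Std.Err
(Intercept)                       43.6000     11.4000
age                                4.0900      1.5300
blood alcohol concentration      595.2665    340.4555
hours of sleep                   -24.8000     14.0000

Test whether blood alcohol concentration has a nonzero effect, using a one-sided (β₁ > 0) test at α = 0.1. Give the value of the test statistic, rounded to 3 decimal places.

Read off: b = 595.2665, SE = 340.4555 for blood alcohol concentration.
H₀: β₁ = 0 vs H₁: β₁ > 0.
t = 595.2665 / 340.4555 = 1.748.
df = n − k − 1 = 34 − 3 − 1 = 30.
One-sided p ≈ 0.0453, which is < 0.1, so reject H₀.
There is evidence that the true slope on blood alcohol concentration is positive, holding the other predictors fixed.

t = 1.748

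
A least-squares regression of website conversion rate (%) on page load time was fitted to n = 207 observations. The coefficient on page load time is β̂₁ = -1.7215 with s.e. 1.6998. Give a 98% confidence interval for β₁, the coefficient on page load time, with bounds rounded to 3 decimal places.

(-5.707, 2.264)

df = n − 2 = 207 − 2 = 205.
t* = t_{0.01, 205} = 2.344675.
Margin = t* × SE = 2.344675 × 1.6998 = 3.98548.
CI: -1.7215 ± 3.98548 → (-5.707, 2.264).
With 98% confidence, each one-unit increase in page load time is associated with a change of between -5.707 and 2.264 % in website conversion rate.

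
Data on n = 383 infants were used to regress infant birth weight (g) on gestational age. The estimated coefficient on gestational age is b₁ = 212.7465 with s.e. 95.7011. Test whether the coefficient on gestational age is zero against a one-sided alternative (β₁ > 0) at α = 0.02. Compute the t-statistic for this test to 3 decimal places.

t = 2.223

H₀: β₁ = 0 vs H₁: β₁ > 0.
t = (b₁ − β₁⁰)/SE = 212.7465 / 95.7011 = 2.223.
df = n − 2 = 383 − 2 = 381.
One-sided p ≈ 0.0134, which is < 0.02, so reject H₀.
There is evidence that the true slope on gestational age is positive.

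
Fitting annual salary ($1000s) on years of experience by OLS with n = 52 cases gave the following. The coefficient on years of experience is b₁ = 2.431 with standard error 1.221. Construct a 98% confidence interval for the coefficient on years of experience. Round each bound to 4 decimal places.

df = n − 2 = 52 − 2 = 50.
t* = t_{0.01, 50} = 2.403272.
Margin = t* × SE = 2.403272 × 1.221 = 2.934395.
CI: 2.431 ± 2.934395 → (-0.5034, 5.3654).
With 98% confidence, each one-unit increase in years of experience is associated with a change of between -0.5034 and 5.3654 $1000s in annual salary.

(-0.5034, 5.3654)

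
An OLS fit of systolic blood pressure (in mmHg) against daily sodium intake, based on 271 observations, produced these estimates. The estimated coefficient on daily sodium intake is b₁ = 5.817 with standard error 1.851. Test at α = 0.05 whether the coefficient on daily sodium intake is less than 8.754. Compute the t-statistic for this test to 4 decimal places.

t = -1.5867

H₀: β₁ = 8.754 vs H₁: β₁ < 8.754.
t = (b₁ − β₁⁰)/SE = (5.817 − 8.754) / 1.851 = -1.5867.
df = n − 2 = 271 − 2 = 269.
One-sided p ≈ 0.0569, which is ≥ 0.05, so fail to reject H₀.
The data do not give significant evidence that the true slope on daily sodium intake is below 8.754 mmHg per unit.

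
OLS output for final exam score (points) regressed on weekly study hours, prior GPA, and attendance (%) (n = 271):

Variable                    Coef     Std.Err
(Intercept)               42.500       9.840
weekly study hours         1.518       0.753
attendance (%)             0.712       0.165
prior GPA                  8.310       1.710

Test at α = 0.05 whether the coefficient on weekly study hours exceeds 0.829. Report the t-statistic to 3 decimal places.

t = 0.915

Read off: b = 1.518, SE = 0.753 for weekly study hours.
H₀: β₁ = 0.829 vs H₁: β₁ > 0.829.
t = (1.518 − 0.829) / 0.753 = 0.915.
df = n − k − 1 = 271 − 3 − 1 = 267.
One-sided p ≈ 0.1805, which is ≥ 0.05, so fail to reject H₀.
The data do not give significant evidence that the true slope on weekly study hours exceeds 0.829 points per unit, holding the other predictors fixed.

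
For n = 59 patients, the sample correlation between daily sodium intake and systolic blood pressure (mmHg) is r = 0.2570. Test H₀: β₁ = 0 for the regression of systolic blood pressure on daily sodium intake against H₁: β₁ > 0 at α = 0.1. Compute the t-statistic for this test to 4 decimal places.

t = r·√(n − 2)/√(1 − r²) = 0.2570·√57/√0.933951 = 2.0077.
df = n − 2 = 57.
One-sided p ≈ 0.0247, which is < 0.1, so reject H₀.
There is evidence of a linear association between daily sodium intake and systolic blood pressure.

t = 2.0077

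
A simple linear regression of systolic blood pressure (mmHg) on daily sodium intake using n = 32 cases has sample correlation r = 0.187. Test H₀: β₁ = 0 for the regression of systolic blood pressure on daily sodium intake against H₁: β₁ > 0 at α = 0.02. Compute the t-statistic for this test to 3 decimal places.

t = r·√(n − 2)/√(1 − r²) = 0.187·√30/√0.965031 = 1.043.
df = n − 2 = 30.
One-sided p ≈ 0.1527, which is ≥ 0.02, so fail to reject H₀.
The data do not give significant evidence of a linear association between daily sodium intake and systolic blood pressure.

t = 1.043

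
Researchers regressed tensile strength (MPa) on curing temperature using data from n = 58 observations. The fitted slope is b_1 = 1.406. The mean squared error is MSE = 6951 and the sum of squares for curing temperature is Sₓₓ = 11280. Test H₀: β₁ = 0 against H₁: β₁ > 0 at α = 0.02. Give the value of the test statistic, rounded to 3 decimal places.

t = 1.791

SE(b_1) = √(MSE/Sₓₓ) = √(6951/11280) = 0.784999.
t = 1.406 / 0.784999 = 1.791.
df = n − 2 = 56.
One-sided p ≈ 0.0393, which is ≥ 0.02, so fail to reject H₀.
The data do not give significant evidence that the true slope on curing temperature is positive.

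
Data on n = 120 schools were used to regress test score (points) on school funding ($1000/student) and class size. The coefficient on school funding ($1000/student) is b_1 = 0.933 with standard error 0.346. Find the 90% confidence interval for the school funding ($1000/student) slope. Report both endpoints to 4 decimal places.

df = n − k − 1 = 120 − 2 − 1 = 117.
t* = t_{0.05, 117} = 1.657982.
Margin = t* × SE = 1.657982 × 0.346 = 0.573662.
CI: 0.933 ± 0.573662 → (0.3593, 1.5067).
With 90% confidence, each one-unit increase in school funding ($1000/student) is associated with a change of between 0.3593 and 1.5067 points in test score, holding the other predictors fixed.

(0.3593, 1.5067)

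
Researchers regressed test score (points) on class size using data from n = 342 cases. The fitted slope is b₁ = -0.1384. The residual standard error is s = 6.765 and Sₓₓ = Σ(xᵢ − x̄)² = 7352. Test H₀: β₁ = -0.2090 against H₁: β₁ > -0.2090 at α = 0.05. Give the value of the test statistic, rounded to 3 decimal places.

t = 0.895

SE(b₁) = s/√Sₓₓ = 6.765/√7352 = 0.0788978.
t = (-0.1384 − (-0.2090)) / 0.0788978 = 0.895.
df = n − 2 = 340.
One-sided p ≈ 0.1858, which is ≥ 0.05, so fail to reject H₀.
The data do not give significant evidence that the true slope on class size exceeds -0.2090 points per unit.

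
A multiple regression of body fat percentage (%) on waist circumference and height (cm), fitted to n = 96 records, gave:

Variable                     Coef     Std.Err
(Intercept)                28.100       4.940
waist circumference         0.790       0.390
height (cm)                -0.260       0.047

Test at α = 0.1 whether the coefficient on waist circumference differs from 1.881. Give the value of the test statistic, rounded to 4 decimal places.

t = -2.7974

Read off: b = 0.790, SE = 0.390 for waist circumference.
H₀: β₁ = 1.881 vs H₁: β₁ ≠ 1.881.
t = (0.790 − 1.881) / 0.390 = -2.7974.
df = n − k − 1 = 96 − 2 − 1 = 93.
Two-sided p ≈ 0.0063, which is < 0.1, so reject H₀.
There is evidence that the true slope on waist circumference differs from 1.881 % per unit, holding the other predictors fixed.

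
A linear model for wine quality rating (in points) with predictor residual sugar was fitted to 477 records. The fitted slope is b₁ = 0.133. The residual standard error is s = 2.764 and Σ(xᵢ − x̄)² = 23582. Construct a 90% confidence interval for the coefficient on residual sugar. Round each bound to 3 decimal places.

SE(b₁) = s/√Sₓₓ = 2.764/√23582 = 0.017999.
df = n − 2 = 475.
t* = t_{0.05, 475} = 1.648068.
Margin = t* × SE = 1.648068 × 0.017999 = 0.02966.
CI: 0.133 ± 0.02966 → (0.103, 0.163).
With 90% confidence, each one-unit increase in residual sugar is associated with a change of between 0.103 and 0.163 points in wine quality rating.

(0.103, 0.163)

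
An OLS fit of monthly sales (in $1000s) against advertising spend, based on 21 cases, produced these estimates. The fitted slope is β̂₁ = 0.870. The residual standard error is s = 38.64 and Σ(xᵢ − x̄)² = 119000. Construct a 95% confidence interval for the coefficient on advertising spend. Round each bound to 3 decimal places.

SE(β̂₁) = s/√Sₓₓ = 38.64/√119000 = 0.112012.
df = n − 2 = 19.
t* = t_{0.025, 19} = 2.093024.
Margin = t* × SE = 2.093024 × 0.112012 = 0.23444.
CI: 0.870 ± 0.23444 → (0.636, 1.104).
With 95% confidence, each one-unit increase in advertising spend is associated with a change of between 0.636 and 1.104 $1000s in monthly sales.

(0.636, 1.104)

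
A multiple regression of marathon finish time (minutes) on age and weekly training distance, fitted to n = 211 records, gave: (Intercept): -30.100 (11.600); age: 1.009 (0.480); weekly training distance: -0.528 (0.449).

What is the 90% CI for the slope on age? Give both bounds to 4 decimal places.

Read off: b = 1.009, SE = 0.480 for age.
df = n − k − 1 = 211 − 2 − 1 = 208.
t* = t_{0.05, 208} = 1.652212.
Margin = t* × SE = 1.652212 × 0.480 = 0.793062.
CI: 1.009 ± 0.793062 → (0.2159, 1.8021).

(0.2159, 1.8021)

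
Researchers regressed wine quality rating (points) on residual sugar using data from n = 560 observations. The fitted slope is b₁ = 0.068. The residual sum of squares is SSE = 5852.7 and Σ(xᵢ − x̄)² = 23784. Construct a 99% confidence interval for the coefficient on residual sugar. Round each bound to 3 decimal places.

(0.014, 0.122)

MSE = SSE/(n − 2) = 5852.7/558 = 10.4887.
SE(b₁) = √(MSE/Sₓₓ) = √(10.4887/23784) = 0.021.
df = n − 2 = 558.
t* = t_{0.005, 558} = 2.584669.
Margin = t* × SE = 2.584669 × 0.021 = 0.05428.
CI: 0.068 ± 0.05428 → (0.014, 0.122).
With 99% confidence, each one-unit increase in residual sugar is associated with a change of between 0.014 and 0.122 points in wine quality rating.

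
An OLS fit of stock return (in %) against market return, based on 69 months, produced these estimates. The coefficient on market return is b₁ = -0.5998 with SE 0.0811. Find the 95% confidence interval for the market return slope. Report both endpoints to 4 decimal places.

(-0.7617, -0.4379)

df = n − 2 = 69 − 2 = 67.
t* = t_{0.025, 67} = 1.996008.
Margin = t* × SE = 1.996008 × 0.0811 = 0.161876.
CI: -0.5998 ± 0.161876 → (-0.7617, -0.4379).
With 95% confidence, each one-unit increase in market return is associated with a change of between -0.7617 and -0.4379 % in stock return.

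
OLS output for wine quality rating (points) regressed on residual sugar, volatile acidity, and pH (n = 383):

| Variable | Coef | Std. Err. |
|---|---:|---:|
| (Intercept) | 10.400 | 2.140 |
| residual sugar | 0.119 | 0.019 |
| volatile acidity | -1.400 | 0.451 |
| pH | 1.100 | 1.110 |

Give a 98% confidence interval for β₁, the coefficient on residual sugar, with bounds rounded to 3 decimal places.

Read off: b = 0.119, SE = 0.019 for residual sugar.
df = n − k − 1 = 383 − 3 − 1 = 379.
t* = t_{0.01, 379} = 2.336227.
Margin = t* × SE = 2.336227 × 0.019 = 0.04439.
CI: 0.119 ± 0.04439 → (0.075, 0.163).

(0.075, 0.163)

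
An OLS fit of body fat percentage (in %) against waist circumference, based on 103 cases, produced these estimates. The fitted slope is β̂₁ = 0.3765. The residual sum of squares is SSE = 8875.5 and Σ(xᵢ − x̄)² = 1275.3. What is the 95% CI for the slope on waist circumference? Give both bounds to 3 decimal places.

(-0.144, 0.897)

MSE = SSE/(n − 2) = 8875.5/101 = 87.8762.
SE(β̂₁) = √(MSE/Sₓₓ) = √(87.8762/1275.3) = 0.2625.
df = n − 2 = 101.
t* = t_{0.025, 101} = 1.983731.
Margin = t* × SE = 1.983731 × 0.2625 = 0.52073.
CI: 0.3765 ± 0.52073 → (-0.144, 0.897).
With 95% confidence, each one-unit increase in waist circumference is associated with a change of between -0.144 and 0.897 % in body fat percentage.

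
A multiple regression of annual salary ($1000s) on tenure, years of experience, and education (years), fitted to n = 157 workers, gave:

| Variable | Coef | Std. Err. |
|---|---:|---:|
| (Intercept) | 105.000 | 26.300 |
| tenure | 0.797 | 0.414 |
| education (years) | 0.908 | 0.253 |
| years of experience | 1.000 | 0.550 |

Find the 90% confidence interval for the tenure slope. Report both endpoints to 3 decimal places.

Read off: b = 0.797, SE = 0.414 for tenure.
df = n − k − 1 = 157 − 3 − 1 = 153.
t* = t_{0.05, 153} = 1.654874.
Margin = t* × SE = 1.654874 × 0.414 = 0.68512.
CI: 0.797 ± 0.68512 → (0.112, 1.482).

(0.112, 1.482)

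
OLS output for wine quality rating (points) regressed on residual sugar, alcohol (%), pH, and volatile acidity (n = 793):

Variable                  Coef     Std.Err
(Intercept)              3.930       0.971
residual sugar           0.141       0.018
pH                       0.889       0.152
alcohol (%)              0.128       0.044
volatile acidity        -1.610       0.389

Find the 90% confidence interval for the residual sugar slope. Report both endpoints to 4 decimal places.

(0.1114, 0.1706)

Read off: b = 0.141, SE = 0.018 for residual sugar.
df = n − k − 1 = 793 − 4 − 1 = 788.
t* = t_{0.05, 788} = 1.64679.
Margin = t* × SE = 1.64679 × 0.018 = 0.029642.
CI: 0.141 ± 0.029642 → (0.1114, 0.1706).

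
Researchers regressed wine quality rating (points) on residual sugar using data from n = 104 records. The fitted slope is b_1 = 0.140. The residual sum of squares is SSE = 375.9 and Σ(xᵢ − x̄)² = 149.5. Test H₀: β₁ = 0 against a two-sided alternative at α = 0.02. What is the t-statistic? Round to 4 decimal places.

t = 0.8917

MSE = SSE/(n − 2) = 375.9/102 = 3.68529.
SE(b_1) = √(MSE/Sₓₓ) = √(3.68529/149.5) = 0.157006.
t = 0.140 / 0.157006 = 0.8917.
df = n − 2 = 102.
Two-sided p ≈ 0.3747, which is ≥ 0.02, so fail to reject H₀.
The data do not give significant evidence of an association between residual sugar and wine quality rating.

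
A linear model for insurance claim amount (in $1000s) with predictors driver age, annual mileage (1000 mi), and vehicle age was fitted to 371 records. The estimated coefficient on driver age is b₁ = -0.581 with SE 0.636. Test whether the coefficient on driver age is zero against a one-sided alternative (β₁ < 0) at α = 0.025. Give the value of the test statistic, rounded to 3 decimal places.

t = -0.914

H₀: β₁ = 0 vs H₁: β₁ < 0.
t = (b₁ − β₁⁰)/SE = -0.581 / 0.636 = -0.914.
df = n − k − 1 = 371 − 3 − 1 = 367.
One-sided p ≈ 0.1808, which is ≥ 0.025, so fail to reject H₀.
The data do not give significant evidence that the true slope on driver age is negative, holding the other predictors fixed.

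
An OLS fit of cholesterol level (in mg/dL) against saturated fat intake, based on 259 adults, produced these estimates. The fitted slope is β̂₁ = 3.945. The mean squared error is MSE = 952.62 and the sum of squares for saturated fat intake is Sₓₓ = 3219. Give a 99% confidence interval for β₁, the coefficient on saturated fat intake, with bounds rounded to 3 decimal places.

SE(β̂₁) = √(MSE/Sₓₓ) = √(952.62/3219) = 0.544001.
df = n − 2 = 257.
t* = t_{0.005, 257} = 2.595094.
Margin = t* × SE = 2.595094 × 0.544001 = 1.41173.
CI: 3.945 ± 1.41173 → (2.533, 5.357).
With 99% confidence, each one-unit increase in saturated fat intake is associated with a change of between 2.533 and 5.357 mg/dL in cholesterol level.

(2.533, 5.357)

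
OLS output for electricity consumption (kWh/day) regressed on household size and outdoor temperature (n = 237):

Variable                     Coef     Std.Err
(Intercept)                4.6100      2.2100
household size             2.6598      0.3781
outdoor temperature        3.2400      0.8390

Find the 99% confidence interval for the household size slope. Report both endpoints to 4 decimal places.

(1.6779, 3.6417)

Read off: b = 2.6598, SE = 0.3781 for household size.
df = n − k − 1 = 237 − 2 − 1 = 234.
t* = t_{0.005, 234} = 2.597002.
Margin = t* × SE = 2.597002 × 0.3781 = 0.981927.
CI: 2.6598 ± 0.981927 → (1.6779, 3.6417).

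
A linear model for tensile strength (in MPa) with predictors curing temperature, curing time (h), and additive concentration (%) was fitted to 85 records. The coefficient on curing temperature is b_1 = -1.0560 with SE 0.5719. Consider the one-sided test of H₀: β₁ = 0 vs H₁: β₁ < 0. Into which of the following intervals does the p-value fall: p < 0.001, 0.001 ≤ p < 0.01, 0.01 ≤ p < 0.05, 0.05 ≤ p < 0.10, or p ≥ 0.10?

0.01 ≤ p < 0.05

t = -1.0560 / 0.5719 = -1.846.
df = n − k − 1 = 85 − 3 − 1 = 81.
One-sided p = P(T_{81} < t) ≈ 0.0342.
So 0.01 ≤ p < 0.05.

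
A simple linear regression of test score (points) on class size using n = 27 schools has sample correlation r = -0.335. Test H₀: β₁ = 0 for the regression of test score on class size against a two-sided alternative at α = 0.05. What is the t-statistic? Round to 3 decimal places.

t = -1.778

t = r·√(n − 2)/√(1 − r²) = -0.335·√25/√0.887775 = -1.778.
df = n − 2 = 25.
Two-sided p ≈ 0.0876, which is ≥ 0.05, so fail to reject H₀.
The data do not give significant evidence of a linear association between class size and test score.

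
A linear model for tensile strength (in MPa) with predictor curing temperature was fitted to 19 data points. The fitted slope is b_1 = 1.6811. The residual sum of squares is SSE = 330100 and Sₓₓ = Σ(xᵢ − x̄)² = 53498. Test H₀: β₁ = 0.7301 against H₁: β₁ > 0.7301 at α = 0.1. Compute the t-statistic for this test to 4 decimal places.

t = 1.5785

MSE = SSE/(n − 2) = 330100/17 = 19417.6.
SE(b_1) = √(MSE/Sₓₓ) = √(19417.6/53498) = 0.602462.
t = (1.6811 − 0.7301) / 0.602462 = 1.5785.
df = n − 2 = 17.
One-sided p ≈ 0.0664, which is < 0.1, so reject H₀.
There is evidence that the true slope on curing temperature exceeds 0.7301 MPa per unit.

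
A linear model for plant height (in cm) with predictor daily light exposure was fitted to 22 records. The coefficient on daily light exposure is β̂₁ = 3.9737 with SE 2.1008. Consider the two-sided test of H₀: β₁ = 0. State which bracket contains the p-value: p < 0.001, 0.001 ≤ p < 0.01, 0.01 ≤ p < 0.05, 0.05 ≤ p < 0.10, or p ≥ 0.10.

t = 3.9737 / 2.1008 = 1.892.
df = n − 2 = 22 − 2 = 20.
Two-sided p = 2·P(T_{20} > |t|) ≈ 0.0731.
So 0.05 ≤ p < 0.10.

0.05 ≤ p < 0.10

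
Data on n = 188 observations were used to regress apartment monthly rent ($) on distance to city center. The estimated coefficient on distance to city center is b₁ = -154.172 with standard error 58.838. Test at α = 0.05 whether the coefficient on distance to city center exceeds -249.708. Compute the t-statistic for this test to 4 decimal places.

t = 1.6237

H₀: β₁ = -249.708 vs H₁: β₁ > -249.708.
t = (b₁ − β₁⁰)/SE = (-154.172 − (-249.708)) / 58.838 = 1.6237.
df = n − 2 = 188 − 2 = 186.
One-sided p ≈ 0.0531, which is ≥ 0.05, so fail to reject H₀.
The data do not give significant evidence that the true slope on distance to city center exceeds -249.708 $ per unit.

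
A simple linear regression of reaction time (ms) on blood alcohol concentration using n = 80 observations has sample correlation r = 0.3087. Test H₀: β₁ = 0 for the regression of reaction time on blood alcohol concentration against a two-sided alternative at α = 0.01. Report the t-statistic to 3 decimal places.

t = r·√(n − 2)/√(1 − r²) = 0.3087·√78/√0.904704 = 2.866.
df = n − 2 = 78.
Two-sided p ≈ 0.0053, which is < 0.01, so reject H₀.
There is evidence of a linear association between blood alcohol concentration and reaction time.

t = 2.866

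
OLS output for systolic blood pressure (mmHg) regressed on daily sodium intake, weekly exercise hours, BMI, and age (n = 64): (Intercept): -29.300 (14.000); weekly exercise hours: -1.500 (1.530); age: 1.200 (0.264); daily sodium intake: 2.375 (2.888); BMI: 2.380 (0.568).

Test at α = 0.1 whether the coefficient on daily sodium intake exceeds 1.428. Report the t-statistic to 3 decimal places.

t = 0.328

Read off: b = 2.375, SE = 2.888 for daily sodium intake.
H₀: β₁ = 1.428 vs H₁: β₁ > 1.428.
t = (2.375 − 1.428) / 2.888 = 0.328.
df = n − k − 1 = 64 − 4 − 1 = 59.
One-sided p ≈ 0.3721, which is ≥ 0.1, so fail to reject H₀.
The data do not give significant evidence that the true slope on daily sodium intake exceeds 1.428 mmHg per unit, holding the other predictors fixed.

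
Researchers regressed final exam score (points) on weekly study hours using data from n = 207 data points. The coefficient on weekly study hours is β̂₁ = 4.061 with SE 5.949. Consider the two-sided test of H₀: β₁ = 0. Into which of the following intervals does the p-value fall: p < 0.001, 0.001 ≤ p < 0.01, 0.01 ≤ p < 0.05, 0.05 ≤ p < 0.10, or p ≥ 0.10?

t = 4.061 / 5.949 = 0.683.
df = n − 2 = 207 − 2 = 205.
Two-sided p = 2·P(T_{205} > |t|) ≈ 0.4956.
So p ≥ 0.10.

p ≥ 0.10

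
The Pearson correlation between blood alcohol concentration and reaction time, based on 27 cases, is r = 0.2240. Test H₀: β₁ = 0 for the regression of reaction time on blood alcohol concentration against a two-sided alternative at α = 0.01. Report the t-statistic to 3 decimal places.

t = r·√(n − 2)/√(1 − r²) = 0.2240·√25/√0.949824 = 1.149.
df = n − 2 = 25.
Two-sided p ≈ 0.2613, which is ≥ 0.01, so fail to reject H₀.
The data do not give significant evidence of a linear association between blood alcohol concentration and reaction time.

t = 1.149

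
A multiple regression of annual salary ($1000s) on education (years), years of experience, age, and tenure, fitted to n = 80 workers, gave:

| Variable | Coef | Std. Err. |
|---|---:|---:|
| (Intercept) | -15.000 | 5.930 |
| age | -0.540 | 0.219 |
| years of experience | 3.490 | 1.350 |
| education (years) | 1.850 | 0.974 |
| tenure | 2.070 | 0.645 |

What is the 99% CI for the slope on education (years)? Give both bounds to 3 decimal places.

(-0.724, 4.424)

Read off: b = 1.850, SE = 0.974 for education (years).
df = n − k − 1 = 80 − 4 − 1 = 75.
t* = t_{0.005, 75} = 2.642983.
Margin = t* × SE = 2.642983 × 0.974 = 2.57427.
CI: 1.850 ± 2.57427 → (-0.724, 4.424).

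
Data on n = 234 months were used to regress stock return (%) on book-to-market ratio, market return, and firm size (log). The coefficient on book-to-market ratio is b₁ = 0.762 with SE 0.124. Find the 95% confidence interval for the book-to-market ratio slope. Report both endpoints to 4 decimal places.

(0.5177, 1.0063)

df = n − k − 1 = 234 − 3 − 1 = 230.
t* = t_{0.025, 230} = 1.970332.
Margin = t* × SE = 1.970332 × 0.124 = 0.244321.
CI: 0.762 ± 0.244321 → (0.5177, 1.0063).
With 95% confidence, each one-unit increase in book-to-market ratio is associated with a change of between 0.5177 and 1.0063 % in stock return, holding the other predictors fixed.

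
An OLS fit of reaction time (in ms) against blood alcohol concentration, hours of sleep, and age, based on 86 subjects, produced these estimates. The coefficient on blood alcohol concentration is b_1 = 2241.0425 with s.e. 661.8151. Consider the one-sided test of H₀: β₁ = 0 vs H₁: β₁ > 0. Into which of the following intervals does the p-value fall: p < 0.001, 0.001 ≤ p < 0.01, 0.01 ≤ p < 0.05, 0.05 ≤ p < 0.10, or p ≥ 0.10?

p < 0.001

t = 2241.0425 / 661.8151 = 3.386.
df = n − k − 1 = 86 − 3 − 1 = 82.
One-sided p = P(T_{82} > t) ≈ 0.0005.
So p < 0.001.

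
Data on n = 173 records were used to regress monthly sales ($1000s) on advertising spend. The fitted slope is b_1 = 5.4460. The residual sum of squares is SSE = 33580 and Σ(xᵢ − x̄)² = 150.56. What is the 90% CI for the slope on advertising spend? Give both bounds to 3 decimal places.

MSE = SSE/(n − 2) = 33580/171 = 196.374.
SE(b_1) = √(MSE/Sₓₓ) = √(196.374/150.56) = 1.14206.
df = n − 2 = 171.
t* = t_{0.05, 171} = 1.653813.
Margin = t* × SE = 1.653813 × 1.14206 = 1.88875.
CI: 5.4460 ± 1.88875 → (3.557, 7.335).
With 90% confidence, each one-unit increase in advertising spend is associated with a change of between 3.557 and 7.335 $1000s in monthly sales.

(3.557, 7.335)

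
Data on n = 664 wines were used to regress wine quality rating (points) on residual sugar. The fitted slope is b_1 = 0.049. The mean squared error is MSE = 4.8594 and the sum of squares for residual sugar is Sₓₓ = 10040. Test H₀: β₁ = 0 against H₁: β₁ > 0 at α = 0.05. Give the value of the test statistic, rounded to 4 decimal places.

SE(b_1) = √(MSE/Sₓₓ) = √(4.8594/10040) = 0.0220001.
t = 0.049 / 0.0220001 = 2.2273.
df = n − 2 = 662.
One-sided p ≈ 0.0131, which is < 0.05, so reject H₀.
There is evidence that the true slope on residual sugar is positive.

t = 2.2273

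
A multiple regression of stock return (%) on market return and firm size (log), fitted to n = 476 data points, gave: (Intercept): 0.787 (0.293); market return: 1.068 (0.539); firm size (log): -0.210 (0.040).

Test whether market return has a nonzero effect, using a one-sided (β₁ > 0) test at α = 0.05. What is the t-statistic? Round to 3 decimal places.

t = 1.981

Read off: b = 1.068, SE = 0.539 for market return.
H₀: β₁ = 0 vs H₁: β₁ > 0.
t = 1.068 / 0.539 = 1.981.
df = n − k − 1 = 476 − 2 − 1 = 473.
One-sided p ≈ 0.0241, which is < 0.05, so reject H₀.
There is evidence that the true slope on market return is positive, holding the other predictors fixed.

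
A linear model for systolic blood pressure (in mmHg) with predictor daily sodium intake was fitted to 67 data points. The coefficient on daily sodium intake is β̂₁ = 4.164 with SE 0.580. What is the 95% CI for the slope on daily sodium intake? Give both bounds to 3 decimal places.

(3.006, 5.322)

df = n − 2 = 67 − 2 = 65.
t* = t_{0.025, 65} = 1.997138.
Margin = t* × SE = 1.997138 × 0.580 = 1.15834.
CI: 4.164 ± 1.15834 → (3.006, 5.322).
With 95% confidence, each one-unit increase in daily sodium intake is associated with a change of between 3.006 and 5.322 mmHg in systolic blood pressure.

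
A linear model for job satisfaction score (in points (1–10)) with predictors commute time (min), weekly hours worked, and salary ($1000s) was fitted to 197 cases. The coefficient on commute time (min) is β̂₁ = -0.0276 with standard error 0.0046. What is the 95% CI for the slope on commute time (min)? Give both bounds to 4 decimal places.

(-0.0367, -0.0185)

df = n − k − 1 = 197 − 3 − 1 = 193.
t* = t_{0.025, 193} = 1.972332.
Margin = t* × SE = 1.972332 × 0.0046 = 0.009073.
CI: -0.0276 ± 0.009073 → (-0.0367, -0.0185).
With 95% confidence, each one-unit increase in commute time (min) is associated with a change of between -0.0367 and -0.0185 points (1–10) in job satisfaction score, holding the other predictors fixed.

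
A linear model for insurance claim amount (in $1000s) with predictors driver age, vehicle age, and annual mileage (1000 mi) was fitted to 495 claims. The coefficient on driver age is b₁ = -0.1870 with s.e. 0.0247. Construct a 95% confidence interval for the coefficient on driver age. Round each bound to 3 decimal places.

df = n − k − 1 = 495 − 3 − 1 = 491.
t* = t_{0.025, 491} = 1.964807.
Margin = t* × SE = 1.964807 × 0.0247 = 0.04853.
CI: -0.1870 ± 0.04853 → (-0.236, -0.138).
With 95% confidence, each one-unit increase in driver age is associated with a change of between -0.236 and -0.138 $1000s in insurance claim amount, holding the other predictors fixed.

(-0.236, -0.138)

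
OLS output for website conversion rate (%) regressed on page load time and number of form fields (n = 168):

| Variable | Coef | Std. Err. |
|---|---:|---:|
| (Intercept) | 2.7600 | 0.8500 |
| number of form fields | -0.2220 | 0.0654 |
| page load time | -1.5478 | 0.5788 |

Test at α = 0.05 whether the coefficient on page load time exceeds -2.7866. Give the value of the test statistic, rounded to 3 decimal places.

Read off: b = -1.5478, SE = 0.5788 for page load time.
H₀: β₁ = -2.7866 vs H₁: β₁ > -2.7866.
t = (-1.5478 − (-2.7866)) / 0.5788 = 2.140.
df = n − k − 1 = 168 − 2 − 1 = 165.
One-sided p ≈ 0.0169, which is < 0.05, so reject H₀.
There is evidence that the true slope on page load time exceeds -2.7866 % per unit, holding the other predictors fixed.

t = 2.140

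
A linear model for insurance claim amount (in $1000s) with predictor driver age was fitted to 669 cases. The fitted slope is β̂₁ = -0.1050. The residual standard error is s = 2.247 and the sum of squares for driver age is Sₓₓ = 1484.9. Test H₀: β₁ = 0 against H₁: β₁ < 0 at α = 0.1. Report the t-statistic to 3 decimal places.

t = -1.801

SE(β̂₁) = s/√Sₓₓ = 2.247/√1484.9 = 0.0583115.
t = -0.1050 / 0.0583115 = -1.801.
df = n − 2 = 667.
One-sided p ≈ 0.0361, which is < 0.1, so reject H₀.
There is evidence that the true slope on driver age is negative.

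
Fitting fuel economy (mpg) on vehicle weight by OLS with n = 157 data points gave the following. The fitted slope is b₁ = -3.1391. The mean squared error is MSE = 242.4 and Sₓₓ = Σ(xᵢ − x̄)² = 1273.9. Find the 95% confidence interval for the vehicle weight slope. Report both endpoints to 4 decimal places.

(-4.0008, -2.2774)

SE(b₁) = √(MSE/Sₓₓ) = √(242.4/1273.9) = 0.436213.
df = n − 2 = 155.
t* = t_{0.025, 155} = 1.975387.
Margin = t* × SE = 1.975387 × 0.436213 = 0.861690.
CI: -3.1391 ± 0.861690 → (-4.0008, -2.2774).
With 95% confidence, each one-unit increase in vehicle weight is associated with a change of between -4.0008 and -2.2774 mpg in fuel economy.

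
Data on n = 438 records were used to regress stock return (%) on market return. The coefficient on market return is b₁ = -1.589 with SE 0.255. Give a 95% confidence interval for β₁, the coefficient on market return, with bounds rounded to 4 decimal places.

df = n − 2 = 438 − 2 = 436.
t* = t_{0.025, 436} = 1.96542.
Margin = t* × SE = 1.96542 × 0.255 = 0.501182.
CI: -1.589 ± 0.501182 → (-2.0902, -1.0878).
With 95% confidence, each one-unit increase in market return is associated with a change of between -2.0902 and -1.0878 % in stock return.

(-2.0902, -1.0878)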